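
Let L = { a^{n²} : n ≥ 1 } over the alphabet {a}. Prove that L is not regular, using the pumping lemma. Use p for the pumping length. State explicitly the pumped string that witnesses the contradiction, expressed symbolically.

Toward a contradiction, assume L is regular with pumping length p.
Take w = a^{p²} ∈ L with |w| = p² ≥ p.
The pumping lemma gives a decomposition w = xyz where |xy| ≤ p and |y| > 0.
Then y = a^k for some k with 1 ≤ k ≤ p.
Pump with i = 2: xy^2z = a^{p²+k}. Since 1 ≤ k ≤ p, p² < p²+k ≤ p²+p < (p+1)², so p²+k lies strictly between consecutive squares and is not a perfect square. So xy^2z ∉ L.
Contradiction. Therefore L is not regular.

a^{p²+k}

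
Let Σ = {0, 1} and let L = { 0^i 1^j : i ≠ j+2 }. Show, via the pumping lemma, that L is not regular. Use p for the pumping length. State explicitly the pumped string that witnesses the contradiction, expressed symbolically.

0^{p+p!} 1^{p+p!-2}

Assume L is regular; let p be its pumping constant.
Choose w = 0^p 1^{p+p!-2}. Since p ≠ (p+p!-2)+2 = p+p!, w ∈ L; and |w| ≥ p.
Write w = xyz as guaranteed by the lemma, with |xy| ≤ p and |y| ≥ 1.
Because |xy| ≤ p and w begins with p copies of 0, we have y = 0^k with 1 ≤ k ≤ p.
Since 1 ≤ k ≤ p, k divides p!; set t = 1 + p!/k. Then xy^t z has p + (p!/k)·k = p + p! copies of 0. Now the 0-count is p+p! and (1-count)+2 = (p+p!-2)+2 = p+p!, so i ≠ j+2 fails. So xy^t z = 0^{p+p!} 1^{p+p!-2} ∉ L.
Contradiction. Therefore L is not regular.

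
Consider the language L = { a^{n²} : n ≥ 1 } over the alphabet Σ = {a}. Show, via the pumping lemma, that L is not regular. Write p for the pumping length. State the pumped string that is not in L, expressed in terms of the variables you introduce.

a^{p²+k}

Toward a contradiction, assume L is regular with pumping length p.
Take w = a^{p²} ∈ L with |w| = p² ≥ p.
Write w = xyz as guaranteed by the lemma, with |xy| ≤ p and |y| ≥ 1.
Then y = a^k for some k with 1 ≤ k ≤ p.
Pump with i = 2: xy^2z = a^{p²+k}. Since 1 ≤ k ≤ p, p² < p²+k ≤ p²+p < (p+1)², so p²+k lies strictly between consecutive squares and is not a perfect square. So xy^2z ∉ L.
This is a contradiction; hence L is not regular.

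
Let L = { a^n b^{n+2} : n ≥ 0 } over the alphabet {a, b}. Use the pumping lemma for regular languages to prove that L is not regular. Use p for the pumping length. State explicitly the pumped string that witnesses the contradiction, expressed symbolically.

Toward a contradiction, assume L is regular with pumping length p.
Take w = a^p b^{p+2}. Then w ∈ L and |w| = 2p+2 ≥ p.
By the pumping lemma, w = xyz with |xy| ≤ p and y is nonempty.
The first p characters of w are a's, so xy (and hence y) consists only of a's. Write y = a^k, 1 ≤ k ≤ p.
Pump with i = 2: xy^2z = a^{p+k} b^{p+2}. For this to lie in L we would need p+2 = (p+k)+2, which forces k = 0. But k ≥ 1, so xy^2z ∉ L.
This contradicts the pumping lemma, so L is not regular.

a^{p+k} b^{p+2}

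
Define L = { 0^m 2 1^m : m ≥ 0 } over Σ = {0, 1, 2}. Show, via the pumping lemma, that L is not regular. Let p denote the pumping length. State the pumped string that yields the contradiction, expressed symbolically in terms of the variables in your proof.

Toward a contradiction, assume L is regular with pumping length p.
Take w = 0^p 2 1^p ∈ L with |w| = 2p+1 ≥ p.
By the pumping lemma, w = xyz with |xy| ≤ p and |y| ≥ 1.
The first p characters of w are 0's, so xy (and hence y) consists only of 0's. Write y = 0^k, 1 ≤ k ≤ p.
Pump with i = 2: xy^2z = 0^{p+k} 2 1^p, which would require p+k = p. But k ≥ 1, so xy^2z ∉ L.
This contradicts the pumping lemma, so L is not regular.

0^{p+k} 2 1^p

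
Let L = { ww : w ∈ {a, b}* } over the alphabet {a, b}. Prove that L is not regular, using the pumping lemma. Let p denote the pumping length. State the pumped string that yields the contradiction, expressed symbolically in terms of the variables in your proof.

a^{p+k} b^p a^p b^p

Toward a contradiction, assume L is regular with pumping length p.
Take w = a^p b^p a^p b^p = uu where u = a^pb^p; then w ∈ L and |w| = 4p ≥ p.
The pumping lemma gives a decomposition w = xyz where |xy| ≤ p and |y| > 0.
The first p characters of w are a's, so xy (and hence y) consists only of a's. Write y = a^k, 1 ≤ k ≤ p.
Pump with i = 2: xy^2z = a^{p+k} b^p a^p b^p, of length 4p+k. Suppose this equals vv. The string starts with a and ends with b, so v does too; thus the boundary between the two copies of v is a b→a transition. There is exactly one such transition, at position 2p+k, so |v| = 2p+k and |vv| = 4p+2k ≠ 4p+k since k ≥ 1. So xy^2z ∉ L.
Contradiction. Therefore L is not regular.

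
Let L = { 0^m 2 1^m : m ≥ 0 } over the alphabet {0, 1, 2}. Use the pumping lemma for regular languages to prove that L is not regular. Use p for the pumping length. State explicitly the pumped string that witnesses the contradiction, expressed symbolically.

Toward a contradiction, assume L is regular with pumping length p.
Take w = 0^p 2 1^p ∈ L with |w| = 2p+1 ≥ p.
Write w = xyz as guaranteed by the lemma, with |xy| ≤ p and |y| > 0.
The first p characters of w are 0's, so xy (and hence y) consists only of 0's. Write y = 0^k, 1 ≤ k ≤ p.
Pump with i = 2: xy^2z = 0^{p+k} 2 1^p, which would require p+k = p. But k ≥ 1, so xy^2z ∉ L.
This contradicts the pumping lemma, so L is not regular.

0^{p+k} 2 1^p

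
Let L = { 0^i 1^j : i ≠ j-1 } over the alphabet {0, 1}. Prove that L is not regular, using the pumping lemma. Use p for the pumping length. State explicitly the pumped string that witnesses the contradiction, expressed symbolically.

Toward a contradiction, assume L is regular with pumping length p.
Choose w = 0^p 1^{p+p!+1}. Since p ≠ (p+p!+1)-1 = p+p!, w ∈ L; and |w| ≥ p.
The pumping lemma gives a decomposition w = xyz where |xy| ≤ p and y is nonempty.
Since the first p symbols of w are all 0's and |xy| ≤ p, y lies entirely in the leading 0-block: y = 0^k for some k with 1 ≤ k ≤ p.
Since 1 ≤ k ≤ p, k divides p!; set t = 1 + p!/k. Then xy^t z has p + (p!/k)·k = p + p! copies of 0. Now the 0-count is p+p! and (1-count)-1 = (p+p!+1)-1 = p+p!, so i ≠ j-1 fails. So xy^t z = 0^{p+p!} 1^{p+p!+1} ∉ L.
This contradicts the pumping lemma, so L is not regular.

0^{p+p!} 1^{p+p!+1}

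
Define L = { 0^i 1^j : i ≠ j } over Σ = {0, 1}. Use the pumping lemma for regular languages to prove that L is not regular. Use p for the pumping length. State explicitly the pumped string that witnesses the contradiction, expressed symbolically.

Toward a contradiction, assume L is regular with pumping length p.
Choose w = 0^p 1^{p+p!}. Since p ≠ p+p!, w ∈ L; and |w| ≥ p.
By the pumping lemma, w = xyz with |xy| ≤ p and |y| ≥ 1.
Since the first p symbols of w are all 0's and |xy| ≤ p, y lies entirely in the leading 0-block: y = 0^k for some k with 1 ≤ k ≤ p.
Since 1 ≤ k ≤ p, k divides p!; set t = 1 + p!/k. Then xy^t z has p + (p!/k)·k = p + p! copies of 0. Now the 0-count equals the 1-count, so i ≠ j fails. So xy^t z = 0^{p+p!} 1^{p+p!} ∉ L.
This contradicts the pumping lemma, so L is not regular.

0^{p+p!} 1^{p+p!}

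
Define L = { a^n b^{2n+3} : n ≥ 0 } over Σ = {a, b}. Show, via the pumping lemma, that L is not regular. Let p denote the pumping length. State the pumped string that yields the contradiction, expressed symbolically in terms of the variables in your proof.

a^{p+k} b^{2p+3}

Suppose for contradiction that L is regular, and let p be the pumping length.
Let w = a^p b^{2p+3} ∈ L; note |w| = 3p+3 ≥ p.
The pumping lemma gives a decomposition w = xyz where |xy| ≤ p and y is nonempty.
Since the first p symbols of w are all a's and |xy| ≤ p, y lies entirely in the leading a-block: y = a^k for some k with 1 ≤ k ≤ p.
Pump with i = 2: xy^2z = a^{p+k} b^{2p+3}. For this to lie in L we would need 2p+3 = 2(p+k)+3, which forces k = 0. But k ≥ 1, so xy^2z ∉ L.
Contradiction. Therefore L is not regular.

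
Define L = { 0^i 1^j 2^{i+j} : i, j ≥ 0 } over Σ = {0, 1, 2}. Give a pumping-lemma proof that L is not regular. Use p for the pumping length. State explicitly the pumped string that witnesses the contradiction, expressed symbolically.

0^{p+k} 1^p 2^{2p}

Toward a contradiction, assume L is regular with pumping length p.
Take w = 0^p 1^p 2^{2p} ∈ L (with i=j=p, i+j=2p), |w| = 4p ≥ p.
The pumping lemma gives a decomposition w = xyz where |xy| ≤ p and |y| > 0.
The first p characters of w are 0's, so xy (and hence y) consists only of 0's. Write y = 0^k, 1 ≤ k ≤ p.
Consider xy^2z = 0^{p+k} 1^p 2^{2p}. Now the 0- and 1-counts sum to 2p+k, but the 2-count is 2p ≠ 2p+k. So xy^2z ∉ L.
Contradiction. Therefore L is not regular.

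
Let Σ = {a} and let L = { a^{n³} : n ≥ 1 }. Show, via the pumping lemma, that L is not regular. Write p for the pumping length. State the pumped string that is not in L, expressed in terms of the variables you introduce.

a^{p³+k}

Assume L is regular. Let p be the pumping length given by the pumping lemma.
Take w = a^{p³} ∈ L with |w| = p³ ≥ p.
By the pumping lemma, w = xyz with |xy| ≤ p and |y| > 0.
Then y = a^k for some k with 1 ≤ k ≤ p.
Pump with i = 2: xy^2z = a^{p³+k}. Since 1 ≤ k ≤ p, p³ < p³+k ≤ p³+p < p³+3p²+3p+1 = (p+1)³, so p³+k is not a perfect cube. So xy^2z ∉ L.
This contradicts the pumping lemma, so L is not regular.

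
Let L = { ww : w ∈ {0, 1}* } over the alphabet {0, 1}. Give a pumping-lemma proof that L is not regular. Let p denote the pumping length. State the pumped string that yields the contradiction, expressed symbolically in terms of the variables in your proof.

Assume L is regular. Let p be the pumping length given by the pumping lemma.
Take w = 0^p 1^p 0^p 1^p = uu where u = 0^p1^p; then w ∈ L and |w| = 4p ≥ p.
By the pumping lemma, w = xyz with |xy| ≤ p and |y| > 0.
Since the first p symbols of w are all 0's and |xy| ≤ p, y lies entirely in the leading 0-block: y = 0^k for some k with 1 ≤ k ≤ p.
Pump with i = 2: xy^2z = 0^{p+k} 1^p 0^p 1^p, of length 4p+k. Suppose this equals vv. The string starts with 0 and ends with 1, so v does too; thus the boundary between the two copies of v is a 1→0 transition. There is exactly one such transition, at position 2p+k, so |v| = 2p+k and |vv| = 4p+2k ≠ 4p+k since k ≥ 1. So xy^2z ∉ L.
This contradicts the pumping lemma, so L is not regular.

0^{p+k} 1^p 0^p 1^p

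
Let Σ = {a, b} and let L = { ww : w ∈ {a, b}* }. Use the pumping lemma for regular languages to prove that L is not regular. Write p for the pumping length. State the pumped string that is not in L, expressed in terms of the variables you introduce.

Assume L is regular. Let p be the pumping length given by the pumping lemma.
Take w = a^p b^p a^p b^p = uu where u = a^pb^p; then w ∈ L and |w| = 4p ≥ p.
Write w = xyz as guaranteed by the lemma, with |xy| ≤ p and |y| > 0.
Since the first p symbols of w are all a's and |xy| ≤ p, y lies entirely in the leading a-block: y = a^k for some k with 1 ≤ k ≤ p.
Pump with i = 2: xy^2z = a^{p+k} b^p a^p b^p, of length 4p+k. Suppose this equals vv. The string starts with a and ends with b, so v does too; thus the boundary between the two copies of v is a b→a transition. There is exactly one such transition, at position 2p+k, so |v| = 2p+k and |vv| = 4p+2k ≠ 4p+k since k ≥ 1. So xy^2z ∉ L.
This is a contradiction; hence L is not regular.

a^{p+k} b^p a^p b^p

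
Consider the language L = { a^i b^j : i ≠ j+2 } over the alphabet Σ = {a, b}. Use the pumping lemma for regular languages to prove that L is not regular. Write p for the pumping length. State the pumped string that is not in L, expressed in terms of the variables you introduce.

a^{p+p!} b^{p+p!-2}

Suppose for contradiction that L is regular, and let p be the pumping length.
Choose w = a^p b^{p+p!-2}. Since p ≠ (p+p!-2)+2 = p+p!, w ∈ L; and |w| ≥ p.
By the pumping lemma, w = xyz with |xy| ≤ p and y is nonempty.
The first p characters of w are a's, so xy (and hence y) consists only of a's. Write y = a^k, 1 ≤ k ≤ p.
Since 1 ≤ k ≤ p, k divides p!; set t = 1 + p!/k. Then xy^t z has p + (p!/k)·k = p + p! copies of a. Now the a-count is p+p! and (b-count)+2 = (p+p!-2)+2 = p+p!, so i ≠ j+2 fails. So xy^t z = a^{p+p!} b^{p+p!-2} ∉ L.
This is a contradiction; hence L is not regular.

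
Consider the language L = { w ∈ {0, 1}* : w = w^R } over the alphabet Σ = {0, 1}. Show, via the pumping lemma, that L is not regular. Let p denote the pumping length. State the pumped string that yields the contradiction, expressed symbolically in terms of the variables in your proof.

0^{p+k} 1 0^p

Assume L is regular; let p be its pumping constant.
Take w = 0^p 1 0^p, a palindrome of length 2p+1 ≥ p.
By the pumping lemma, w = xyz with |xy| ≤ p and |y| > 0.
The first p characters of w are 0's, so xy (and hence y) consists only of 0's. Write y = 0^k, 1 ≤ k ≤ p.
Pump with i = 2: xy^2z = 0^{p+k} 1 0^p. Its reverse is 0^p 1 0^{p+k}, which differs from xy^2z since k ≥ 1. So xy^2z is not a palindrome and xy^2z ∉ L.
This is a contradiction; hence L is not regular.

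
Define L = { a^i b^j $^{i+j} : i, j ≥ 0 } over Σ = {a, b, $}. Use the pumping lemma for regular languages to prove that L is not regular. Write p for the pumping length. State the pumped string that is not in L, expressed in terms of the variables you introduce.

a^{p+k} b^p $^{2p}

Suppose for contradiction that L is regular, and let p be the pumping length.
Take w = a^p b^p $^{2p} ∈ L (with i=j=p, i+j=2p), |w| = 4p ≥ p.
The pumping lemma gives a decomposition w = xyz where |xy| ≤ p and |y| ≥ 1.
Since the first p symbols of w are all a's and |xy| ≤ p, y lies entirely in the leading a-block: y = a^k for some k with 1 ≤ k ≤ p.
Consider xy^2z = a^{p+k} b^p $^{2p}. Now the a- and b-counts sum to 2p+k, but the $-count is 2p ≠ 2p+k. So xy^2z ∉ L.
This is a contradiction; hence L is not regular.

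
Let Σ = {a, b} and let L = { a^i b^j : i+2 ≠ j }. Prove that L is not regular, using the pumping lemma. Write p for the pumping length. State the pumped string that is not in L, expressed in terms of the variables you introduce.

Assume L is regular; let p be its pumping constant.
Choose w = a^p b^{p+p!+2}. Since p ≠ (p+p!+2)-2 = p+p!, w ∈ L; and |w| ≥ p.
Write w = xyz as guaranteed by the lemma, with |xy| ≤ p and |y| ≥ 1.
Since the first p symbols of w are all a's and |xy| ≤ p, y lies entirely in the leading a-block: y = a^k for some k with 1 ≤ k ≤ p.
Since 1 ≤ k ≤ p, k divides p!; set t = 1 + p!/k. Then xy^t z has p + (p!/k)·k = p + p! copies of a. Now the a-count is p+p! and (b-count)-2 = (p+p!+2)-2 = p+p!, so i+2 ≠ j fails. So xy^t z = a^{p+p!} b^{p+p!+2} ∉ L.
This contradicts the pumping lemma, so L is not regular.

a^{p+p!} b^{p+p!+2}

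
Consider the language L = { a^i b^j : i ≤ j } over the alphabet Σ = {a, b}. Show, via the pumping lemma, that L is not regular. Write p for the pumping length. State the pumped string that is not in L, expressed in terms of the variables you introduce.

Assume L is regular. Let p be the pumping length given by the pumping lemma.
Choose w = a^p b^p ∈ L, with |w| = 2p ≥ p.
Write w = xyz as guaranteed by the lemma, with |xy| ≤ p and |y| ≥ 1.
The first p characters of w are a's, so xy (and hence y) consists only of a's. Write y = a^k, 1 ≤ k ≤ p.
Consider xy^2z = a^{p+k} b^p. Since k ≥ 1, the a-count p+k exceeds the b-count p, so i ≤ j fails; thus xy^2z ∉ L.
This contradicts the pumping lemma, so L is not regular.

a^{p+k} b^p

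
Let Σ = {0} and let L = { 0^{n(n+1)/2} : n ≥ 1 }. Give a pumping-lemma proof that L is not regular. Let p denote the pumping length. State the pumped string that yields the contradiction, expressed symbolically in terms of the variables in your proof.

Assume L is regular; let p be its pumping constant.
Take w = 0^{p(p+1)/2} ∈ L with |w| = p(p+1)/2 ≥ p.
The pumping lemma gives a decomposition w = xyz where |xy| ≤ p and y is nonempty.
Then y = 0^k for some k with 1 ≤ k ≤ p.
Pump with i = 2: xy^2z = 0^{p(p+1)/2+k}. Since 1 ≤ k ≤ p, p(p+1)/2 < p(p+1)/2+k ≤ p(p+1)/2+p < (p+1)(p+2)/2, so p(p+1)/2+k is strictly between consecutive triangular numbers. So xy^2z ∉ L.
This contradicts the pumping lemma, so L is not regular.

0^{p(p+1)/2+k}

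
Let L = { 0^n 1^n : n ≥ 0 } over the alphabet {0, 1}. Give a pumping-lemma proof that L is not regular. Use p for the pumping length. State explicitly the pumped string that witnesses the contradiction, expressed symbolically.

Assume L is regular. Let p be the pumping length given by the pumping lemma.
Let w = 0^p 1^p ∈ L; note |w| = 2p ≥ p.
Write w = xyz as guaranteed by the lemma, with |xy| ≤ p and |y| ≥ 1.
Since the first p symbols of w are all 0's and |xy| ≤ p, y lies entirely in the leading 0-block: y = 0^k for some k with 1 ≤ k ≤ p.
Pump with i = 2: xy^2z = 0^{p+k} 1^p. For this to lie in L we would need p = p+k, which forces k = 0. But k ≥ 1, so xy^2z ∉ L.
This is a contradiction; hence L is not regular.

0^{p+k} 1^p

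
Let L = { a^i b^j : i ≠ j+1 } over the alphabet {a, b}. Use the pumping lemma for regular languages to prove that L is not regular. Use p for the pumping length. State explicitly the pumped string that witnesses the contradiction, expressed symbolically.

Suppose for contradiction that L is regular, and let p be the pumping length.
Choose w = a^p b^{p+p!-1}. Since p ≠ (p+p!-1)+1 = p+p!, w ∈ L; and |w| ≥ p.
The pumping lemma gives a decomposition w = xyz where |xy| ≤ p and y is nonempty.
The first p characters of w are a's, so xy (and hence y) consists only of a's. Write y = a^k, 1 ≤ k ≤ p.
Since 1 ≤ k ≤ p, k divides p!; set t = 1 + p!/k. Then xy^t z has p + (p!/k)·k = p + p! copies of a. Now the a-count is p+p! and (b-count)+1 = (p+p!-1)+1 = p+p!, so i ≠ j+1 fails. So xy^t z = a^{p+p!} b^{p+p!-1} ∉ L.
This is a contradiction; hence L is not regular.

a^{p+p!} b^{p+p!-1}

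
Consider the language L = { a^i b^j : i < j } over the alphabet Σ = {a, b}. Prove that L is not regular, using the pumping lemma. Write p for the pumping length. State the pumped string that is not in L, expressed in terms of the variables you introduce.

a^{p+k} b^{p+1}

Suppose for contradiction that L is regular, and let p be the pumping length.
Choose w = a^p b^{p+1} ∈ L, with |w| = 2p+1 ≥ p.
By the pumping lemma, w = xyz with |xy| ≤ p and |y| ≥ 1.
Since the first p symbols of w are all a's and |xy| ≤ p, y lies entirely in the leading a-block: y = a^k for some k with 1 ≤ k ≤ p.
Consider xy^2z = a^{p+k} b^{p+1}. Since k ≥ 1, the a-count p+k is at least p+1, so i < j fails; thus xy^2z ∉ L.
Contradiction. Therefore L is not regular.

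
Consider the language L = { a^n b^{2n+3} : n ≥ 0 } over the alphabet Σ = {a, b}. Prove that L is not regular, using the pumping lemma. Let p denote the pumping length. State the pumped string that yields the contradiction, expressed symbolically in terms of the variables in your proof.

a^{p+k} b^{2p+3}

Toward a contradiction, assume L is regular with pumping length p.
Let w = a^p b^{2p+3} ∈ L; note |w| = 3p+3 ≥ p.
The pumping lemma gives a decomposition w = xyz where |xy| ≤ p and |y| > 0.
Because |xy| ≤ p and w begins with p copies of a, we have y = a^k with 1 ≤ k ≤ p.
Pump with i = 2: xy^2z = a^{p+k} b^{2p+3}. For this to lie in L we would need 2p+3 = 2(p+k)+3, which forces k = 0. But k ≥ 1, so xy^2z ∉ L.
This is a contradiction; hence L is not regular.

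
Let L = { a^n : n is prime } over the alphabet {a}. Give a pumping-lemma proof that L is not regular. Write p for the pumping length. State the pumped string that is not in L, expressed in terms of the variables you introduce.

a^{q(1+k)}

Assume L is regular. Let p be the pumping length given by the pumping lemma.
Let q be a prime with q ≥ p+2 (infinitely many primes exist), and take w = a^q ∈ L with |w| = q ≥ p.
The pumping lemma gives a decomposition w = xyz where |xy| ≤ p and |y| > 0.
Then y = a^k for some k with 1 ≤ k ≤ p.
Since 1 ≤ k ≤ p, |xz| = q-k. Pump with i = q+1: |xy^{q+1}z| = (q-k)+(q+1)k = q+qk = q(1+k), which is composite (both factors ≥ 2). So xy^{q+1}z = a^{q(1+k)} ∉ L.
This is a contradiction; hence L is not regular.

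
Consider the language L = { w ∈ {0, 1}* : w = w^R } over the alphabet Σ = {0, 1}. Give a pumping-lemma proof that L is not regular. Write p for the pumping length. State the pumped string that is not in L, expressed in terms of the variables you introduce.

0^{p+k} 1 0^p

Suppose for contradiction that L is regular, and let p be the pumping length.
Take w = 0^p 1 0^p, a palindrome of length 2p+1 ≥ p.
Write w = xyz as guaranteed by the lemma, with |xy| ≤ p and y is nonempty.
The first p characters of w are 0's, so xy (and hence y) consists only of 0's. Write y = 0^k, 1 ≤ k ≤ p.
Pump with i = 2: xy^2z = 0^{p+k} 1 0^p. Its reverse is 0^p 1 0^{p+k}, which differs from xy^2z since k ≥ 1. So xy^2z is not a palindrome and xy^2z ∉ L.
This contradicts the pumping lemma, so L is not regular.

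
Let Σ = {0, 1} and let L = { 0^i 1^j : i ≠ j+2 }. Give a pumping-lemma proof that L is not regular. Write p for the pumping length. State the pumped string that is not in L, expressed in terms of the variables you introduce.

Assume L is regular; let p be its pumping constant.
Choose w = 0^p 1^{p+p!-2}. Since p ≠ (p+p!-2)+2 = p+p!, w ∈ L; and |w| ≥ p.
By the pumping lemma, w = xyz with |xy| ≤ p and y is nonempty.
The first p characters of w are 0's, so xy (and hence y) consists only of 0's. Write y = 0^k, 1 ≤ k ≤ p.
Since 1 ≤ k ≤ p, k divides p!; set t = 1 + p!/k. Then xy^t z has p + (p!/k)·k = p + p! copies of 0. Now the 0-count is p+p! and (1-count)+2 = (p+p!-2)+2 = p+p!, so i ≠ j+2 fails. So xy^t z = 0^{p+p!} 1^{p+p!-2} ∉ L.
This is a contradiction; hence L is not regular.

0^{p+p!} 1^{p+p!-2}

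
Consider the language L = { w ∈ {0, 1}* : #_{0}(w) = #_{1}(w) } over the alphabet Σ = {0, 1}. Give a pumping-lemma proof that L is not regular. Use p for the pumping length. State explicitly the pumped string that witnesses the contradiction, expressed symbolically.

0^{p+k} 1^p

Toward a contradiction, assume L is regular with pumping length p.
Choose w = 0^p 1^p ∈ L with |w| = 2p ≥ p.
The pumping lemma gives a decomposition w = xyz where |xy| ≤ p and |y| ≥ 1.
Because |xy| ≤ p and w begins with p copies of 0, we have y = 0^k with 1 ≤ k ≤ p.
Pump with i = 2: xy^2z = 0^{p+k} 1^p has p+k occurrences of 0 but only p of 1. Since k ≥ 1 the counts differ, so xy^2z ∉ L.
This is a contradiction; hence L is not regular.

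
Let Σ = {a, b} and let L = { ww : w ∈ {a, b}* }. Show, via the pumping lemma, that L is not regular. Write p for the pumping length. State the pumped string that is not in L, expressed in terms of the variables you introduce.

Assume L is regular. Let p be the pumping length given by the pumping lemma.
Take w = a^p b^p a^p b^p = uu where u = a^pb^p; then w ∈ L and |w| = 4p ≥ p.
The pumping lemma gives a decomposition w = xyz where |xy| ≤ p and y is nonempty.
The first p characters of w are a's, so xy (and hence y) consists only of a's. Write y = a^k, 1 ≤ k ≤ p.
Pump with i = 2: xy^2z = a^{p+k} b^p a^p b^p, of length 4p+k. Suppose this equals vv. The string starts with a and ends with b, so v does too; thus the boundary between the two copies of v is a b→a transition. There is exactly one such transition, at position 2p+k, so |v| = 2p+k and |vv| = 4p+2k ≠ 4p+k since k ≥ 1. So xy^2z ∉ L.
Contradiction. Therefore L is not regular.

a^{p+k} b^p a^p b^p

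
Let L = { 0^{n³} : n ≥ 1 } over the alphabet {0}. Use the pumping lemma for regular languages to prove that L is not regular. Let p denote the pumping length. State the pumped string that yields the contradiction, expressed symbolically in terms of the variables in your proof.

0^{p³+k}

Assume L is regular. Let p be the pumping length given by the pumping lemma.
Take w = 0^{p³} ∈ L with |w| = p³ ≥ p.
Write w = xyz as guaranteed by the lemma, with |xy| ≤ p and |y| ≥ 1.
Then y = 0^k for some k with 1 ≤ k ≤ p.
Pump with i = 2: xy^2z = 0^{p³+k}. Since 1 ≤ k ≤ p, p³ < p³+k ≤ p³+p < p³+3p²+3p+1 = (p+1)³, so p³+k is not a perfect cube. So xy^2z ∉ L.
This contradicts the pumping lemma, so L is not regular.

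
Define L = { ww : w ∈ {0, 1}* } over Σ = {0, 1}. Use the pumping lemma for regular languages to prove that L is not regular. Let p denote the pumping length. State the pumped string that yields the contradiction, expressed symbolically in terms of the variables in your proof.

0^{p+k} 1^p 0^p 1^p

Assume L is regular; let p be its pumping constant.
Take w = 0^p 1^p 0^p 1^p = uu where u = 0^p1^p; then w ∈ L and |w| = 4p ≥ p.
The pumping lemma gives a decomposition w = xyz where |xy| ≤ p and |y| > 0.
Because |xy| ≤ p and w begins with p copies of 0, we have y = 0^k with 1 ≤ k ≤ p.
Pump with i = 2: xy^2z = 0^{p+k} 1^p 0^p 1^p, of length 4p+k. Suppose this equals vv. The string starts with 0 and ends with 1, so v does too; thus the boundary between the two copies of v is a 1→0 transition. There is exactly one such transition, at position 2p+k, so |v| = 2p+k and |vv| = 4p+2k ≠ 4p+k since k ≥ 1. So xy^2z ∉ L.
This is a contradiction; hence L is not regular.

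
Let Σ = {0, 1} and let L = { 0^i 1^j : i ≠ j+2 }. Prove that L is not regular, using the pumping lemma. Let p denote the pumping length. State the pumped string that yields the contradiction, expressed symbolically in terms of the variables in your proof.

Suppose for contradiction that L is regular, and let p be the pumping length.
Choose w = 0^p 1^{p+p!-2}. Since p ≠ (p+p!-2)+2 = p+p!, w ∈ L; and |w| ≥ p.
The pumping lemma gives a decomposition w = xyz where |xy| ≤ p and y is nonempty.
The first p characters of w are 0's, so xy (and hence y) consists only of 0's. Write y = 0^k, 1 ≤ k ≤ p.
Since 1 ≤ k ≤ p, k divides p!; set t = 1 + p!/k. Then xy^t z has p + (p!/k)·k = p + p! copies of 0. Now the 0-count is p+p! and (1-count)+2 = (p+p!-2)+2 = p+p!, so i ≠ j+2 fails. So xy^t z = 0^{p+p!} 1^{p+p!-2} ∉ L.
This contradicts the pumping lemma, so L is not regular.

0^{p+p!} 1^{p+p!-2}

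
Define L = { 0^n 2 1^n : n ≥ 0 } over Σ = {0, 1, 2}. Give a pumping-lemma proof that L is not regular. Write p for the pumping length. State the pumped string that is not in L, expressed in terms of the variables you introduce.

Toward a contradiction, assume L is regular with pumping length p.
Take w = 0^p 2 1^p ∈ L with |w| = 2p+1 ≥ p.
The pumping lemma gives a decomposition w = xyz where |xy| ≤ p and |y| > 0.
The first p characters of w are 0's, so xy (and hence y) consists only of 0's. Write y = 0^k, 1 ≤ k ≤ p.
Pump with i = 2: xy^2z = 0^{p+k} 2 1^p, which would require p+k = p. But k ≥ 1, so xy^2z ∉ L.
This is a contradiction; hence L is not regular.

0^{p+k} 2 1^p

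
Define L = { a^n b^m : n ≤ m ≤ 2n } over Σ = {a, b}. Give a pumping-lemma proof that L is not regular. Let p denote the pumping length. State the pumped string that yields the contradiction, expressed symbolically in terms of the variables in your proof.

a^{p+k} b^p

Assume L is regular. Let p be the pumping length given by the pumping lemma.
Take w = a^p b^p ∈ L (since p ≤ p ≤ 2p), with |w| = 2p ≥ p.
Write w = xyz as guaranteed by the lemma, with |xy| ≤ p and |y| > 0.
Because |xy| ≤ p and w begins with p copies of a, we have y = a^k with 1 ≤ k ≤ p.
Pump with i = 2: xy^2z = a^{p+k} b^p. Now n = p+k > p = m, so the condition n ≤ m fails. Thus xy^2z ∉ L.
Contradiction. Therefore L is not regular.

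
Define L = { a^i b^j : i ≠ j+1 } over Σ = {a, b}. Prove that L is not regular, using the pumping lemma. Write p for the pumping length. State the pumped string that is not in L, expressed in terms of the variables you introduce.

Assume L is regular. Let p be the pumping length given by the pumping lemma.
Choose w = a^p b^{p+p!-1}. Since p ≠ (p+p!-1)+1 = p+p!, w ∈ L; and |w| ≥ p.
Write w = xyz as guaranteed by the lemma, with |xy| ≤ p and |y| > 0.
Because |xy| ≤ p and w begins with p copies of a, we have y = a^k with 1 ≤ k ≤ p.
Since 1 ≤ k ≤ p, k divides p!; set t = 1 + p!/k. Then xy^t z has p + (p!/k)·k = p + p! copies of a. Now the a-count is p+p! and (b-count)+1 = (p+p!-1)+1 = p+p!, so i ≠ j+1 fails. So xy^t z = a^{p+p!} b^{p+p!-1} ∉ L.
This is a contradiction; hence L is not regular.

a^{p+p!} b^{p+p!-1}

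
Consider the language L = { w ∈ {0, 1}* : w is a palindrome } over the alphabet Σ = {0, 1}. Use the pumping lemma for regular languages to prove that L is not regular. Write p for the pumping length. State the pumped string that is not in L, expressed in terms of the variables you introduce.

Assume L is regular. Let p be the pumping length given by the pumping lemma.
Take w = 0^p 1 0^p, a palindrome of length 2p+1 ≥ p.
The pumping lemma gives a decomposition w = xyz where |xy| ≤ p and |y| ≥ 1.
The first p characters of w are 0's, so xy (and hence y) consists only of 0's. Write y = 0^k, 1 ≤ k ≤ p.
Pump with i = 2: xy^2z = 0^{p+k} 1 0^p. Its reverse is 0^p 1 0^{p+k}, which differs from xy^2z since k ≥ 1. So xy^2z is not a palindrome and xy^2z ∉ L.
This is a contradiction; hence L is not regular.

0^{p+k} 1 0^p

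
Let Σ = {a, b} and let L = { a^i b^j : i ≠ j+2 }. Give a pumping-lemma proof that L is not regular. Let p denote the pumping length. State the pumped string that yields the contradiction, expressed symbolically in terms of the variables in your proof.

Toward a contradiction, assume L is regular with pumping length p.
Choose w = a^p b^{p+p!-2}. Since p ≠ (p+p!-2)+2 = p+p!, w ∈ L; and |w| ≥ p.
Write w = xyz as guaranteed by the lemma, with |xy| ≤ p and |y| ≥ 1.
Since the first p symbols of w are all a's and |xy| ≤ p, y lies entirely in the leading a-block: y = a^k for some k with 1 ≤ k ≤ p.
Since 1 ≤ k ≤ p, k divides p!; set t = 1 + p!/k. Then xy^t z has p + (p!/k)·k = p + p! copies of a. Now the a-count is p+p! and (b-count)+2 = (p+p!-2)+2 = p+p!, so i ≠ j+2 fails. So xy^t z = a^{p+p!} b^{p+p!-2} ∉ L.
This is a contradiction; hence L is not regular.

a^{p+p!} b^{p+p!-2}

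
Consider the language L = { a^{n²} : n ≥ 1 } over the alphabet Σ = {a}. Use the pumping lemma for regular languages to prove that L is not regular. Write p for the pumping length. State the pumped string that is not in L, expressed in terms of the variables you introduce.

Suppose for contradiction that L is regular, and let p be the pumping length.
Take w = a^{p²} ∈ L with |w| = p² ≥ p.
Write w = xyz as guaranteed by the lemma, with |xy| ≤ p and |y| ≥ 1.
Then y = a^k for some k with 1 ≤ k ≤ p.
Pump with i = 2: xy^2z = a^{p²+k}. Since 1 ≤ k ≤ p, p² < p²+k ≤ p²+p < (p+1)², so p²+k lies strictly between consecutive squares and is not a perfect square. So xy^2z ∉ L.
Contradiction. Therefore L is not regular.

a^{p²+k}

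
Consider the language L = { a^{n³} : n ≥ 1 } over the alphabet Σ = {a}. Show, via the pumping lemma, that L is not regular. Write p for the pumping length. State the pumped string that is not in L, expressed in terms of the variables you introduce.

Toward a contradiction, assume L is regular with pumping length p.
Take w = a^{p³} ∈ L with |w| = p³ ≥ p.
The pumping lemma gives a decomposition w = xyz where |xy| ≤ p and y is nonempty.
Then y = a^k for some k with 1 ≤ k ≤ p.
Pump with i = 2: xy^2z = a^{p³+k}. Since 1 ≤ k ≤ p, p³ < p³+k ≤ p³+p < p³+3p²+3p+1 = (p+1)³, so p³+k is not a perfect cube. So xy^2z ∉ L.
This is a contradiction; hence L is not regular.

a^{p³+k}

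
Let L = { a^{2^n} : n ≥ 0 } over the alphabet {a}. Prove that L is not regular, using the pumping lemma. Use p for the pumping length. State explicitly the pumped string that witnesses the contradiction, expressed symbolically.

Suppose for contradiction that L is regular, and let p be the pumping length.
Take w = a^{2^p} ∈ L with |w| = 2^p ≥ p.
Write w = xyz as guaranteed by the lemma, with |xy| ≤ p and |y| > 0.
Then y = a^k for some k with 1 ≤ k ≤ p.
Pump with i = 2: xy^2z = a^{2^p+k}. Since 1 ≤ k ≤ p < 2^p, we have 2^p < 2^p+k < 2^{p+1}, so 2^p+k is not a power of 2. So xy^2z ∉ L.
This is a contradiction; hence L is not regular.

a^{2^p+k}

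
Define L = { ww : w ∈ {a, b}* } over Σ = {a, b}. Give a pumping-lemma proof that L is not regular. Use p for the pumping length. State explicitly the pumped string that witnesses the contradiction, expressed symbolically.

Assume L is regular. Let p be the pumping length given by the pumping lemma.
Take w = a^p b^p a^p b^p = uu where u = a^pb^p; then w ∈ L and |w| = 4p ≥ p.
Write w = xyz as guaranteed by the lemma, with |xy| ≤ p and y is nonempty.
Since the first p symbols of w are all a's and |xy| ≤ p, y lies entirely in the leading a-block: y = a^k for some k with 1 ≤ k ≤ p.
Pump with i = 2: xy^2z = a^{p+k} b^p a^p b^p, of length 4p+k. Suppose this equals vv. The string starts with a and ends with b, so v does too; thus the boundary between the two copies of v is a b→a transition. There is exactly one such transition, at position 2p+k, so |v| = 2p+k and |vv| = 4p+2k ≠ 4p+k since k ≥ 1. So xy^2z ∉ L.
This contradicts the pumping lemma, so L is not regular.

a^{p+k} b^p a^p b^p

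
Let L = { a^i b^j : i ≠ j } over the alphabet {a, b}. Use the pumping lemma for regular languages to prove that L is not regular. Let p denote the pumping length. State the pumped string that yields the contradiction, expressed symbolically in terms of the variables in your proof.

Assume L is regular. Let p be the pumping length given by the pumping lemma.
Choose w = a^p b^{p+p!}. Since p ≠ p+p!, w ∈ L; and |w| ≥ p.
Write w = xyz as guaranteed by the lemma, with |xy| ≤ p and |y| ≥ 1.
The first p characters of w are a's, so xy (and hence y) consists only of a's. Write y = a^k, 1 ≤ k ≤ p.
Since 1 ≤ k ≤ p, k divides p!; set t = 1 + p!/k. Then xy^t z has p + (p!/k)·k = p + p! copies of a. Now the a-count equals the b-count, so i ≠ j fails. So xy^t z = a^{p+p!} b^{p+p!} ∉ L.
Contradiction. Therefore L is not regular.

a^{p+p!} b^{p+p!}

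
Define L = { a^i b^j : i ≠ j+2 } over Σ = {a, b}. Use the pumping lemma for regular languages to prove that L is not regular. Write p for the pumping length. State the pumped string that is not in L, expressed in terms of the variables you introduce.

Toward a contradiction, assume L is regular with pumping length p.
Choose w = a^p b^{p+p!-2}. Since p ≠ (p+p!-2)+2 = p+p!, w ∈ L; and |w| ≥ p.
By the pumping lemma, w = xyz with |xy| ≤ p and |y| > 0.
Since the first p symbols of w are all a's and |xy| ≤ p, y lies entirely in the leading a-block: y = a^k for some k with 1 ≤ k ≤ p.
Since 1 ≤ k ≤ p, k divides p!; set t = 1 + p!/k. Then xy^t z has p + (p!/k)·k = p + p! copies of a. Now the a-count is p+p! and (b-count)+2 = (p+p!-2)+2 = p+p!, so i ≠ j+2 fails. So xy^t z = a^{p+p!} b^{p+p!-2} ∉ L.
This contradicts the pumping lemma, so L is not regular.

a^{p+p!} b^{p+p!-2}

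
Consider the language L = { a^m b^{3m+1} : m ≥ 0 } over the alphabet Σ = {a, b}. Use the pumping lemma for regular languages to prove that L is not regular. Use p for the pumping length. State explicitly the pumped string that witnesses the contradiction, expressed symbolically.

a^{p+k} b^{3p+1}

Suppose for contradiction that L is regular, and let p be the pumping length.
Choose w = a^p b^{3p+1}, which is in L with |w| = 4p+1 ≥ p.
By the pumping lemma, w = xyz with |xy| ≤ p and |y| > 0.
Because |xy| ≤ p and w begins with p copies of a, we have y = a^k with 1 ≤ k ≤ p.
Pump with i = 2: xy^2z = a^{p+k} b^{3p+1}. For this to lie in L we would need 3p+1 = 3(p+k)+1, which forces k = 0. But k ≥ 1, so xy^2z ∉ L.
This is a contradiction; hence L is not regular.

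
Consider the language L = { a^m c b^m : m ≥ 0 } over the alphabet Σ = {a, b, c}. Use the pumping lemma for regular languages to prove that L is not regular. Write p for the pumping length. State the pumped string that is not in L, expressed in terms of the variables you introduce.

a^{p+k} c b^p

Assume L is regular. Let p be the pumping length given by the pumping lemma.
Take w = a^p c b^p ∈ L with |w| = 2p+1 ≥ p.
The pumping lemma gives a decomposition w = xyz where |xy| ≤ p and |y| ≥ 1.
The first p characters of w are a's, so xy (and hence y) consists only of a's. Write y = a^k, 1 ≤ k ≤ p.
Pump with i = 2: xy^2z = a^{p+k} c b^p, which would require p+k = p. But k ≥ 1, so xy^2z ∉ L.
This contradicts the pumping lemma, so L is not regular.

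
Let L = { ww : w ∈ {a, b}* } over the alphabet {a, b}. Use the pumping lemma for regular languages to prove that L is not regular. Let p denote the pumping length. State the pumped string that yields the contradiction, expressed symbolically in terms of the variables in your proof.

Suppose for contradiction that L is regular, and let p be the pumping length.
Take w = a^p b^p a^p b^p = uu where u = a^pb^p; then w ∈ L and |w| = 4p ≥ p.
The pumping lemma gives a decomposition w = xyz where |xy| ≤ p and y is nonempty.
The first p characters of w are a's, so xy (and hence y) consists only of a's. Write y = a^k, 1 ≤ k ≤ p.
Pump with i = 2: xy^2z = a^{p+k} b^p a^p b^p, of length 4p+k. Suppose this equals vv. The string starts with a and ends with b, so v does too; thus the boundary between the two copies of v is a b→a transition. There is exactly one such transition, at position 2p+k, so |v| = 2p+k and |vv| = 4p+2k ≠ 4p+k since k ≥ 1. So xy^2z ∉ L.
This is a contradiction; hence L is not regular.

a^{p+k} b^p a^p b^p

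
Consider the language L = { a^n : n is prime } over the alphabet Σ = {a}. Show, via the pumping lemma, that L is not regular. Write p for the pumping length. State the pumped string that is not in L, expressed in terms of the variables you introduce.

a^{q(1+k)}

Assume L is regular. Let p be the pumping length given by the pumping lemma.
Let q be a prime with q ≥ p+2 (infinitely many primes exist), and take w = a^q ∈ L with |w| = q ≥ p.
Write w = xyz as guaranteed by the lemma, with |xy| ≤ p and y is nonempty.
Then y = a^k for some k with 1 ≤ k ≤ p.
Since 1 ≤ k ≤ p, |xz| = q-k. Pump with i = q+1: |xy^{q+1}z| = (q-k)+(q+1)k = q+qk = q(1+k), which is composite (both factors ≥ 2). So xy^{q+1}z = a^{q(1+k)} ∉ L.
This is a contradiction; hence L is not regular.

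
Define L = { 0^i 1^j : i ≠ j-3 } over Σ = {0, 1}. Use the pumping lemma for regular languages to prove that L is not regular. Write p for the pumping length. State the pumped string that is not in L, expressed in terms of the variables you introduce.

Assume L is regular; let p be its pumping constant.
Choose w = 0^p 1^{p+p!+3}. Since p ≠ (p+p!+3)-3 = p+p!, w ∈ L; and |w| ≥ p.
Write w = xyz as guaranteed by the lemma, with |xy| ≤ p and y is nonempty.
Because |xy| ≤ p and w begins with p copies of 0, we have y = 0^k with 1 ≤ k ≤ p.
Since 1 ≤ k ≤ p, k divides p!; set t = 1 + p!/k. Then xy^t z has p + (p!/k)·k = p + p! copies of 0. Now the 0-count is p+p! and (1-count)-3 = (p+p!+3)-3 = p+p!, so i ≠ j-3 fails. So xy^t z = 0^{p+p!} 1^{p+p!+3} ∉ L.
This contradicts the pumping lemma, so L is not regular.

0^{p+p!} 1^{p+p!+3}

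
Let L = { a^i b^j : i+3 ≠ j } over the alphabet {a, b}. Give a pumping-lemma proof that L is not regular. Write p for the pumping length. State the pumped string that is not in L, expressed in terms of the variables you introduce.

Suppose for contradiction that L is regular, and let p be the pumping length.
Choose w = a^p b^{p+p!+3}. Since p ≠ (p+p!+3)-3 = p+p!, w ∈ L; and |w| ≥ p.
The pumping lemma gives a decomposition w = xyz where |xy| ≤ p and y is nonempty.
Since the first p symbols of w are all a's and |xy| ≤ p, y lies entirely in the leading a-block: y = a^k for some k with 1 ≤ k ≤ p.
Since 1 ≤ k ≤ p, k divides p!; set t = 1 + p!/k. Then xy^t z has p + (p!/k)·k = p + p! copies of a. Now the a-count is p+p! and (b-count)-3 = (p+p!+3)-3 = p+p!, so i+3 ≠ j fails. So xy^t z = a^{p+p!} b^{p+p!+3} ∉ L.
This is a contradiction; hence L is not regular.

a^{p+p!} b^{p+p!+3}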